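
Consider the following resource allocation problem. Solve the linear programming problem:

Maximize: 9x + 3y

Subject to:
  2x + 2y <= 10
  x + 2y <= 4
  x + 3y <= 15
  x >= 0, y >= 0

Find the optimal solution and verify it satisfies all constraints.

Feasible vertices: (0, 0), (0, 2), (4, 0)
Objective 9x + 3y at each vertex:
  (0, 0): 0
  (0, 2): 6
  (4, 0): 36
Maximum is 36 at (4, 0).
Verify constraints at (x, y) = (4, 0):
  2*4 + 2*0 = 8 <= 10
  1*4 + 2*0 = 4 <= 4 (active)
  1*4 + 3*0 = 4 <= 15
  x = 4 >= 0, y = 0 >= 0. All constraints satisfied.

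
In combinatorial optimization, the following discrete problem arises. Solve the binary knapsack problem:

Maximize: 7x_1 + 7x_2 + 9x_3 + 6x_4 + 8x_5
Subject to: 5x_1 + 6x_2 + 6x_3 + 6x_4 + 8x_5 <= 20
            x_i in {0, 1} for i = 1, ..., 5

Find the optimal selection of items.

Items: item 1 (v=7, w=5), item 2 (v=7, w=6), item 3 (v=9, w=6), item 4 (v=6, w=6), item 5 (v=8, w=8)
Capacity: 20
Checking all 32 subsets (w = total weight, v = total value):
  {}: w = 0, v = 0
  {1}: w = 5, v = 7
  {2}: w = 6, v = 7
  {3}: w = 6, v = 9
  {4}: w = 6, v = 6
  {5}: w = 8, v = 8
  {1, 2}: w = 11, v = 14
  {1, 3}: w = 11, v = 16
  {1, 4}: w = 11, v = 13
  {1, 5}: w = 13, v = 15
  {2, 3}: w = 12, v = 16
  {2, 4}: w = 12, v = 13
  {2, 5}: w = 14, v = 15
  {3, 4}: w = 12, v = 15
  {3, 5}: w = 14, v = 17
  {4, 5}: w = 14, v = 14
  {1, 2, 3}: w = 17, v = 23
  {1, 2, 4}: w = 17, v = 20
  {1, 2, 5}: w = 19, v = 22
  {1, 3, 4}: w = 17, v = 22
  {1, 3, 5}: w = 19, v = 24
  {1, 4, 5}: w = 19, v = 21
  {2, 3, 4}: w = 18, v = 22
  {2, 3, 5}: w = 20, v = 24
  {2, 4, 5}: w = 20, v = 21
  {3, 4, 5}: w = 20, v = 23
  {1, 2, 3, 4}: w = 23 > 20, infeasible
  {1, 2, 3, 5}: w = 25 > 20, infeasible
  {1, 2, 4, 5}: w = 25 > 20, infeasible
  {1, 3, 4, 5}: w = 25 > 20, infeasible
  {2, 3, 4, 5}: w = 26 > 20, infeasible
  {1, 2, 3, 4, 5}: w = 31 > 20, infeasible
Best feasible subset: items [1, 3, 5]
(The same value 24 is also attained by {2, 3, 5}.)
Total weight: 19 <= 20, total value: 24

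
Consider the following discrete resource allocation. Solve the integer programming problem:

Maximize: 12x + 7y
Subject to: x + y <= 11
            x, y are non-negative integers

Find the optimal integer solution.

Objective: 12x + 7y, constraint: x + y <= 11
Coefficient of x is 12 >= coefficient of y is 7, so allocate the entire budget to x.
Optimal: x = 11, y = 0, value = 132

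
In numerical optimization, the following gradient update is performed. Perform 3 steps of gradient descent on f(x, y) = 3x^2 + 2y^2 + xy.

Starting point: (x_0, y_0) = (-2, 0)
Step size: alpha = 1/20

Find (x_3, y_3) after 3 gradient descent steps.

f(x,y) = 3x^2 + 2y^2 + xy
grad_x = 6x + 1y, grad_y = 4y + 1x
Step 1: grad = (-12, -2), (-7/5, 1/10)
Step 2: grad = (-83/10, -1), (-197/200, 3/20)
Step 3: grad = (-144/25, -77/200), (-697/1000, 677/4000)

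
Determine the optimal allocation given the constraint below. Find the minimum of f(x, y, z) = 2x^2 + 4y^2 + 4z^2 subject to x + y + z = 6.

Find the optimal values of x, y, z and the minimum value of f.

Using Lagrange multipliers on f = 2x^2 + 4y^2 + 4z^2 with constraint x + y + z = 6:
Conditions: 2*2*x = lambda, 2*4*y = lambda, 2*4*z = lambda
So x = lambda/4, y = lambda/8, z = lambda/8
Substituting into constraint: lambda * (1/2) = 6
lambda = 12
x = 3, y = 3/2, z = 3/2
Minimum value = 36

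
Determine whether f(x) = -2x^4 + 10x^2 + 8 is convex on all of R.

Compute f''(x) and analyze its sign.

f(x) = -2x^4 + 10x^2 + 8
f'(x) = -8x^3 + 20x
f''(x) = -24x^2 + 20
f''(x) = -24x^2 + 20 -> -inf as |x| -> inf
Therefore, f is not globally convex on R.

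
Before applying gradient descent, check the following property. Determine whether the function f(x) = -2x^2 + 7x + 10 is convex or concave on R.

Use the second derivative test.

f(x) = -2x^2 + 7x + 10
f'(x) = -4x + 7
f''(x) = -4
Since f''(x) = -4 < 0 for all x, f is concave on R.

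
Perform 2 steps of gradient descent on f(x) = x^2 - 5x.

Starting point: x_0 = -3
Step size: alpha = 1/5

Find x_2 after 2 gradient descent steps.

f(x) = x^2 - 5x, f'(x) = 2x + (-5)
Step 1: f'(-3) = -11, x_1 = -3 - 1/5 * -11 = -4/5
Step 2: f'(-4/5) = -33/5, x_2 = -4/5 - 1/5 * -33/5 = 13/25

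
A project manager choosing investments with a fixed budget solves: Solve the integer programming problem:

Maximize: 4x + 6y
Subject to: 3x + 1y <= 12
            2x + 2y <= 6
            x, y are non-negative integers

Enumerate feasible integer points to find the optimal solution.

Constraint 1: 3x + 1y <= 12
Constraint 2: 2x + 2y <= 6
Feasible x range (need y >= 0): 0 <= x <= min(12/3, 6/2) => x in {0, ..., 3}.
Enumerate feasible integer points row by row (the coefficient of y is 6 > 0, so for each x the largest feasible y gives the best value):
  x = 0: y <= min((12 - 3*0)/1, (6 - 2*0)/2) => y in {0, ..., 3}; best 4*0 + 6*3 = 18
  x = 1: y <= min((12 - 3*1)/1, (6 - 2*1)/2) => y in {0, ..., 2}; best 4*1 + 6*2 = 16
  x = 2: y <= min((12 - 3*2)/1, (6 - 2*2)/2) => y in {0, ..., 1}; best 4*2 + 6*1 = 14
  x = 3: y <= min((12 - 3*3)/1, (6 - 2*3)/2) => y in {0}; best 4*3 + 6*0 = 12
The maximum 4x + 6y = 18 is achieved at x = 0, y = 3.
Check: 3*0 + 1*3 = 3 <= 12 and 2*0 + 2*3 = 6 <= 6.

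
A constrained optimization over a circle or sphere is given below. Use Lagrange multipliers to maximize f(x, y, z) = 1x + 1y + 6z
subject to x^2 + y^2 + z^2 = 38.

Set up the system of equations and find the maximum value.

Lagrange conditions: 1 = 2*lambda*x, 1 = 2*lambda*y, 6 = 2*lambda*z
So x:1 = y:1 = z:6, i.e. x = 1t, y = 1t, z = 6t
Constraint: t^2*(1^2 + 1^2 + 6^2) = 38
  t^2 * 38 = 38  =>  t = sqrt(1)
Maximum = 1*1t + 1*1t + 6*6t = 38*sqrt(1) = 38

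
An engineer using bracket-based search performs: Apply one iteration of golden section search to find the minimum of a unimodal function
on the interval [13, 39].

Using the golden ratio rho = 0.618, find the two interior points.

Golden section search on [13, 39].
Golden ratio rho = 0.618 (approx).
Interior points:
  x_1 = 13 + (1-0.618)*26 = 22.9320
  x_2 = 13 + 0.618*26 = 29.0680
Compare f(x_1) and f(x_2) to determine which subinterval to keep.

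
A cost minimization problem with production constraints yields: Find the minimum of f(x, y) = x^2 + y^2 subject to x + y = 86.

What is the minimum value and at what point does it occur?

Substitute y = 86 - x into f(x,y) = x^2 + y^2:
g(x) = x^2 + (86 - x)^2 = 2x^2 - 172x + 7396
g'(x) = 4x - 172 = 0  =>  x = 43
y = 86 - 43 = 43
Minimum value = 43^2 + 43^2 = 3698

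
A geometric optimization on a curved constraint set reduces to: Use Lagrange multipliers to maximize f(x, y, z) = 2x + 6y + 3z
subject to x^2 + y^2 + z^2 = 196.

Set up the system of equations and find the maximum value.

Lagrange conditions: 2 = 2*lambda*x, 6 = 2*lambda*y, 3 = 2*lambda*z
So x:2 = y:6 = z:3, i.e. x = 2t, y = 6t, z = 3t
Constraint: t^2*(2^2 + 6^2 + 3^2) = 196
  t^2 * 49 = 196  =>  t = sqrt(4)
Maximum = 2*2t + 6*6t + 3*3t = 49*sqrt(4) = 98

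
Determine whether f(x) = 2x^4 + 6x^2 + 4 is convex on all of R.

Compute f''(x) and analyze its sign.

f(x) = 2x^4 + 6x^2 + 4
f'(x) = 8x^3 + 12x
f''(x) = 24x^2 + 12
f''(x) = 24x^2 + 12 >= 12 > 0 for all x
Therefore, f is convex on R.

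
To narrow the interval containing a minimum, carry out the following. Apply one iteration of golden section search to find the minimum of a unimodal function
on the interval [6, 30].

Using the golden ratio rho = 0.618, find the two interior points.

Golden section search on [6, 30].
Golden ratio rho = 0.618 (approx).
Interior points:
  x_1 = 6 + (1-0.618)*24 = 15.1680
  x_2 = 6 + 0.618*24 = 20.8320
Compare f(x_1) and f(x_2) to determine which subinterval to keep.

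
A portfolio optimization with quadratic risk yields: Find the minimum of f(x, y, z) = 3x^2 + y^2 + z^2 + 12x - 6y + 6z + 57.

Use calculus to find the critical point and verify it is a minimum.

f(x,y,z) = 3x^2 + y^2 + z^2 + 12x - 6y + 6z + 57
df/dx = 6x + (12) = 0 => x = -2
df/dy = 2y + (-6) = 0 => y = 3
df/dz = 2z + (6) = 0 => z = -3
f(-2,3,-3) = 3*(-2)^2 + 1*(3)^2 + 1*(-3)^2 + 12*(-2) + -6*(3) + 6*(-3) + 57 = 27
Hessian is diagonal with entries 6, 2, 2 > 0, confirmed minimum.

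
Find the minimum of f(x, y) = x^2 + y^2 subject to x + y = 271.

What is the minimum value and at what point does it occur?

Substitute y = 271 - x into f(x,y) = x^2 + y^2:
g(x) = x^2 + (271 - x)^2 = 2x^2 - 542x + 73441
g'(x) = 4x - 542 = 0  =>  x = 271/2
y = 271 - 271/2 = 271/2
Minimum value = (271/2)^2 + (271/2)^2 = 73441/2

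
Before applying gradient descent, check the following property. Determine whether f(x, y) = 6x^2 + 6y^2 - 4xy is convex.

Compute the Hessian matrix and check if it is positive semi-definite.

f(x,y) = 6x^2 + 6y^2 - 4xy
Hessian H = [[12, -4], [-4, 12]]
trace(H) = 24, det(H) = 128
Eigenvalues: (24 +/- sqrt(64)) / 2 = 16, 8
Since both eigenvalues > 0, f is convex.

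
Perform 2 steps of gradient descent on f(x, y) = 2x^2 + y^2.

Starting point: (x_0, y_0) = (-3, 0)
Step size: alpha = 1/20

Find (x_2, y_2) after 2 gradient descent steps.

f(x,y) = 2x^2 + y^2
grad_x = 4x + 0y, grad_y = 2y + 0x
Step 1: grad = (-12, 0), (-12/5, 0)
Step 2: grad = (-48/5, 0), (-48/25, 0)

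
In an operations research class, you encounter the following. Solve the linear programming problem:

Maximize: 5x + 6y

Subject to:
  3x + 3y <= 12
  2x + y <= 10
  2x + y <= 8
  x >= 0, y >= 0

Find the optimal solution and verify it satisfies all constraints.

Feasible vertices: (0, 0), (0, 4), (4, 0)
Objective 5x + 6y at each vertex:
  (0, 0): 0
  (0, 4): 24
  (4, 0): 20
Maximum is 24 at (0, 4).
Verify constraints at (x, y) = (0, 4):
  3*0 + 3*4 = 12 <= 12 (active)
  2*0 + 1*4 = 4 <= 10
  2*0 + 1*4 = 4 <= 8
  x = 0 >= 0, y = 4 >= 0. All constraints satisfied.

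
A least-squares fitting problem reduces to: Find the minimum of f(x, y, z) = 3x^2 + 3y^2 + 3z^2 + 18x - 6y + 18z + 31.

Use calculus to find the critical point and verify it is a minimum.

f(x,y,z) = 3x^2 + 3y^2 + 3z^2 + 18x - 6y + 18z + 31
df/dx = 6x + (18) = 0 => x = -3
df/dy = 6y + (-6) = 0 => y = 1
df/dz = 6z + (18) = 0 => z = -3
f(-3,1,-3) = 3*(-3)^2 + 3*(1)^2 + 3*(-3)^2 + 18*(-3) + -6*(1) + 18*(-3) + 31 = -26
Hessian is diagonal with entries 6, 6, 6 > 0, confirmed minimum.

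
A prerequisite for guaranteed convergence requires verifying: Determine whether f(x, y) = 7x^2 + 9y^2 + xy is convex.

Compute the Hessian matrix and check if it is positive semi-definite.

f(x,y) = 7x^2 + 9y^2 + xy
Hessian H = [[14, 1], [1, 18]]
trace(H) = 32, det(H) = 251
Eigenvalues: (32 +/- sqrt(20)) / 2 = 18.24, 13.76
Since both eigenvalues > 0, f is convex.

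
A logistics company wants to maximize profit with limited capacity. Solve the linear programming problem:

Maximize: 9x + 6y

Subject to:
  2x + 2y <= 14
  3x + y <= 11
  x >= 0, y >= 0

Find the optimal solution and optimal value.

Feasible vertices: (0, 0), (0, 7), (2, 5), (11/3, 0)
Objective 9x + 6y at each:
  (0, 0): 0
  (0, 7): 42
  (2, 5): 48
  (11/3, 0): 33
Maximum is 48 at (2, 5).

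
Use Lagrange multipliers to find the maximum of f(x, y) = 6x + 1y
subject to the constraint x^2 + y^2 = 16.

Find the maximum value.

Set up Lagrange conditions: grad f = lambda * grad g
  6 = 2*lambda*x
  1 = 2*lambda*y
From these: x/y = 6/1, so x = 6t, y = 1t for some t.
Substitute into constraint: (6t)^2 + (1t)^2 = 16
  t^2 * 37 = 16
  t = sqrt(16/37)
Maximum = 6*x + 1*y = (6^2 + 1^2)*t = 37 * sqrt(16/37) = sqrt(592)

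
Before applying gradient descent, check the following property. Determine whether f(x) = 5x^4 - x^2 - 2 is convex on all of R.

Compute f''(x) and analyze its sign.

f(x) = 5x^4 - x^2 - 2
f'(x) = 20x^3 + -2x
f''(x) = 60x^2 + -2
f''(0) = -2 < 0, so not convex near x = 0
Therefore, f is not globally convex on R.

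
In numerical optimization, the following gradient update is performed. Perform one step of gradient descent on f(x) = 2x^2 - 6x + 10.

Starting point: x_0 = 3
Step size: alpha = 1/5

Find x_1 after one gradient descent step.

f(x) = 2x^2 - 6x + 10
f'(x) = 4x - 6
f'(3) = 4*3 + (-6) = 6
x_1 = x_0 - alpha * f'(x_0) = 3 - 1/5 * 6 = 9/5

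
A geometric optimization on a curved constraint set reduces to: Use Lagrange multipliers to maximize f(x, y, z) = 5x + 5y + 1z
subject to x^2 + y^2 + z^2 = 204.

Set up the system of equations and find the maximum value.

Lagrange conditions: 5 = 2*lambda*x, 5 = 2*lambda*y, 1 = 2*lambda*z
So x:5 = y:5 = z:1, i.e. x = 5t, y = 5t, z = 1t
Constraint: t^2*(5^2 + 5^2 + 1^2) = 204
  t^2 * 51 = 204  =>  t = sqrt(4)
Maximum = 5*5t + 5*5t + 1*1t = 51*sqrt(4) = 102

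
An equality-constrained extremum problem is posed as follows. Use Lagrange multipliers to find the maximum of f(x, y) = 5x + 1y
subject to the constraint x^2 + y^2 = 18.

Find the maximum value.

Set up Lagrange conditions: grad f = lambda * grad g
  5 = 2*lambda*x
  1 = 2*lambda*y
From these: x/y = 5/1, so x = 5t, y = 1t for some t.
Substitute into constraint: (5t)^2 + (1t)^2 = 18
  t^2 * 26 = 18
  t = sqrt(18/26)
Maximum = 5*x + 1*y = (5^2 + 1^2)*t = 26 * sqrt(18/26) = sqrt(468)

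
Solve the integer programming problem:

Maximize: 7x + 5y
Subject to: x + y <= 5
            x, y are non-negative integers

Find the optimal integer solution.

Objective: 7x + 5y, constraint: x + y <= 5
Coefficient of x is 7 >= coefficient of y is 5, so allocate the entire budget to x.
Optimal: x = 5, y = 0, value = 35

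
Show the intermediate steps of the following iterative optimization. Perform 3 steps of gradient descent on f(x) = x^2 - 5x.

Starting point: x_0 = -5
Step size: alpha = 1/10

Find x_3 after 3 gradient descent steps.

f(x) = x^2 - 5x, f'(x) = 2x + (-5)
Step 1: f'(-5) = -15, x_1 = -5 - 1/10 * -15 = -7/2
Step 2: f'(-7/2) = -12, x_2 = -7/2 - 1/10 * -12 = -23/10
Step 3: f'(-23/10) = -48/5, x_3 = -23/10 - 1/10 * -48/5 = -67/50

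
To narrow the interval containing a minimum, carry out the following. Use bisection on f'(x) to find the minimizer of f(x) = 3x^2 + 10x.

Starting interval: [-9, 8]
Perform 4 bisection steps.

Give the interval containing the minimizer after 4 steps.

Finding critical point of f(x) = 3x^2 + 10x using bisection on f'(x) = 6x + 10.
f'(x) = 0 when x = -5/3.
Starting interval: [-9, 8]
Step 1: mid = -1/2, f'(mid) = 7, new interval = [-9, -1/2]
Step 2: mid = -19/4, f'(mid) = -37/2, new interval = [-19/4, -1/2]
Step 3: mid = -21/8, f'(mid) = -23/4, new interval = [-21/8, -1/2]
Step 4: mid = -25/16, f'(mid) = 5/8, new interval = [-21/8, -25/16]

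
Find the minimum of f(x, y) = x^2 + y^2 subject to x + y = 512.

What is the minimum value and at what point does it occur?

Substitute y = 512 - x into f(x,y) = x^2 + y^2:
g(x) = x^2 + (512 - x)^2 = 2x^2 - 1024x + 262144
g'(x) = 4x - 1024 = 0  =>  x = 256
y = 512 - 256 = 256
Minimum value = 256^2 + 256^2 = 131072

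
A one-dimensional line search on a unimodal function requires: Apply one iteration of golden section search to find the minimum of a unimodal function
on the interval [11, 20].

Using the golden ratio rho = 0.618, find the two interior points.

Golden section search on [11, 20].
Golden ratio rho = 0.618 (approx).
Interior points:
  x_1 = 11 + (1-0.618)*9 = 14.4380
  x_2 = 11 + 0.618*9 = 16.5620
Compare f(x_1) and f(x_2) to determine which subinterval to keep.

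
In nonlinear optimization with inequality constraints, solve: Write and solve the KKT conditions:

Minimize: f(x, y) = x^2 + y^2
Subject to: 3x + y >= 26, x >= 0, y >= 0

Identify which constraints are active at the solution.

KKT conditions for min x^2 + y^2 s.t. 3x + 1y >= 26, x >= 0, y >= 0:
Stationarity: 2x = mu*3 + mu_x, 2y = mu*1 + mu_y, with mu, mu_x, mu_y >= 0
Complementary slackness: mu*(3x + y - 26) = 0, mu_x*x = 0, mu_y*y = 0
(0, 0) is infeasible (3*0 + 1*0 < 26), so if mu = 0 stationarity would force x = mu_x/2 >= 0, y = mu_y/2 >= 0 with mu_x*x = mu_y*y = 0, i.e. x = y = 0: contradiction. Hence mu > 0 and 3x + y = 26 is active.
Try x > 0, y > 0 (so mu_x = mu_y = 0): x = 3*mu/2, y = 1*mu/2
Substitute: 3*(3*mu/2) + 1*(1*mu/2) = 26
  mu*10/2 = 26 => mu = 26/5
x* = 39/5 > 0, y* = 13/5 > 0, consistent with mu_x = mu_y = 0.
f is convex and the constraints are linear, so this KKT point is the global minimum.
f* = 338/5
Active constraints: 3x + y >= 26 (holds with equality, mu = 26/5 > 0); x >= 0 and y >= 0 are inactive (mu_x = mu_y = 0).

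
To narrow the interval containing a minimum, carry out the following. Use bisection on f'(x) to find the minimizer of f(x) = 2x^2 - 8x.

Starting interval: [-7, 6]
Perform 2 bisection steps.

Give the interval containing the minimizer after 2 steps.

Finding critical point of f(x) = 2x^2 - 8x using bisection on f'(x) = 4x + -8.
f'(x) = 0 when x = 2.
Starting interval: [-7, 6]
Step 1: mid = -1/2, f'(mid) = -10, new interval = [-1/2, 6]
Step 2: mid = 11/4, f'(mid) = 3, new interval = [-1/2, 11/4]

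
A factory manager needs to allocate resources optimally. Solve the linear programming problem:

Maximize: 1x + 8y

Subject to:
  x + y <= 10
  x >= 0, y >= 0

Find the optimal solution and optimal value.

The feasible region has vertices at [(0, 0), (10, 0), (0, 10)].
Checking objective 1x + 8y at each vertex:
  (0, 0): 1*0 + 8*0 = 0
  (10, 0): 1*10 + 8*0 = 10
  (0, 10): 1*0 + 8*10 = 80
Maximum is 80 at (0, 10).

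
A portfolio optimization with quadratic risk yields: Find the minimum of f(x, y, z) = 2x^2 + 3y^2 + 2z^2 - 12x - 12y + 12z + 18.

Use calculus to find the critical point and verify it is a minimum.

f(x,y,z) = 2x^2 + 3y^2 + 2z^2 - 12x - 12y + 12z + 18
df/dx = 4x + (-12) = 0 => x = 3
df/dy = 6y + (-12) = 0 => y = 2
df/dz = 4z + (12) = 0 => z = -3
f(3,2,-3) = 2*(3)^2 + 3*(2)^2 + 2*(-3)^2 + -12*(3) + -12*(2) + 12*(-3) + 18 = -30
Hessian is diagonal with entries 4, 6, 4 > 0, confirmed minimum.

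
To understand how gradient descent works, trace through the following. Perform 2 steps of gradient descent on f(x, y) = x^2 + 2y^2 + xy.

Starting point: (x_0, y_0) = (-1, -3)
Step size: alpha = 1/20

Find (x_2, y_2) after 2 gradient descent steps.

f(x,y) = x^2 + 2y^2 + xy
grad_x = 2x + 1y, grad_y = 4y + 1x
Step 1: grad = (-5, -13), (-3/4, -47/20)
Step 2: grad = (-77/20, -203/20), (-223/400, -737/400)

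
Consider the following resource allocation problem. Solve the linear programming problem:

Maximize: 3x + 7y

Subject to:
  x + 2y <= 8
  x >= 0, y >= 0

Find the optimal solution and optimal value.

The feasible region has vertices at [(0, 0), (8, 0), (0, 4)].
Checking objective 3x + 7y at each vertex:
  (0, 0): 3*0 + 7*0 = 0
  (8, 0): 3*8 + 7*0 = 24
  (0, 4): 3*0 + 7*4 = 28
Maximum is 28 at (0, 4).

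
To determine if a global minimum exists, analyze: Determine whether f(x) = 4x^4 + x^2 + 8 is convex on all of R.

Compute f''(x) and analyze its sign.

f(x) = 4x^4 + x^2 + 8
f'(x) = 16x^3 + 2x
f''(x) = 48x^2 + 2
f''(x) = 48x^2 + 2 >= 2 > 0 for all x
Therefore, f is convex on R.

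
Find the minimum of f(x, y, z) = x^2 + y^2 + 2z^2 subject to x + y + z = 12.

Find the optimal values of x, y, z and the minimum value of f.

Using Lagrange multipliers on f = x^2 + y^2 + 2z^2 with constraint x + y + z = 12:
Conditions: 2*1*x = lambda, 2*1*y = lambda, 2*2*z = lambda
So x = lambda/2, y = lambda/2, z = lambda/4
Substituting into constraint: lambda * (5/4) = 12
lambda = 48/5
x = 24/5, y = 24/5, z = 12/5
Minimum value = 288/5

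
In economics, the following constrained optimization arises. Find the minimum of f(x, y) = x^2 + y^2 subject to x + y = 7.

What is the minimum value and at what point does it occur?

Substitute y = 7 - x into f(x,y) = x^2 + y^2:
g(x) = x^2 + (7 - x)^2 = 2x^2 - 14x + 49
g'(x) = 4x - 14 = 0  =>  x = 7/2
y = 7 - 7/2 = 7/2
Minimum value = (7/2)^2 + (7/2)^2 = 49/2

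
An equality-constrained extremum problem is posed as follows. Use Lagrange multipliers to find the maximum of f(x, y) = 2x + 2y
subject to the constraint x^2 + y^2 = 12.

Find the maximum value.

Set up Lagrange conditions: grad f = lambda * grad g
  2 = 2*lambda*x
  2 = 2*lambda*y
From these: x/y = 2/2, so x = 2t, y = 2t for some t.
Substitute into constraint: (2t)^2 + (2t)^2 = 12
  t^2 * 8 = 12
  t = sqrt(12/8)
Maximum = 2*x + 2*y = (2^2 + 2^2)*t = 8 * sqrt(12/8) = sqrt(96)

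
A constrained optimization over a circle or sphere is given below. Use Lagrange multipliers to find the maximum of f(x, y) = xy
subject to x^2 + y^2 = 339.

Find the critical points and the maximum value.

Lagrange conditions: y = 2*lambda*x and x = 2*lambda*y
If x = 0 then y = 0, violating the constraint, so x, y != 0.
Dividing: y/x = x/y => x^2 = y^2 => y = x or y = -x
Constraint: 2x^2 = 339 => x^2 = 339/2 => x = +/-sqrt(339/2)
Critical points: (sqrt(339/2), sqrt(339/2)), (-sqrt(339/2), -sqrt(339/2)), (sqrt(339/2), -sqrt(339/2)), (-sqrt(339/2), sqrt(339/2))
  y = x:  xy = x^2 = 339/2  at (sqrt(339/2), sqrt(339/2)) and (-sqrt(339/2), -sqrt(339/2))
  y = -x: xy = -x^2 = -339/2 at (sqrt(339/2), -sqrt(339/2)) and (-sqrt(339/2), sqrt(339/2))
Maximum xy = 339/2 at (sqrt(339/2), sqrt(339/2)) and (-sqrt(339/2), -sqrt(339/2))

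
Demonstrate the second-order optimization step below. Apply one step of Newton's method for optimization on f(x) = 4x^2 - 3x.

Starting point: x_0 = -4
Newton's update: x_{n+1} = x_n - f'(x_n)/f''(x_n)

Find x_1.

f(x) = 4x^2 - 3x
f'(x) = 8x + (-3), f''(x) = 8
Newton step: x_1 = x_0 - f'(x_0)/f''(x_0)
f'(-4) = -35
x_1 = -4 - -35/8 = 3/8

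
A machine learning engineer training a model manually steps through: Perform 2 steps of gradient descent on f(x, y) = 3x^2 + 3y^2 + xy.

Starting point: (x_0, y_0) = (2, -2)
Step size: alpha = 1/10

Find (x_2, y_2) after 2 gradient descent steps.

f(x,y) = 3x^2 + 3y^2 + xy
grad_x = 6x + 1y, grad_y = 6y + 1x
Step 1: grad = (10, -10), (1, -1)
Step 2: grad = (5, -5), (1/2, -1/2)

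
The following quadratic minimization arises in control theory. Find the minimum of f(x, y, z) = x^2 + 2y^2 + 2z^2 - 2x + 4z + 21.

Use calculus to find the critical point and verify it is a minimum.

f(x,y,z) = x^2 + 2y^2 + 2z^2 - 2x + 4z + 21
df/dx = 2x + (-2) = 0 => x = 1
df/dy = 4y + (0) = 0 => y = 0
df/dz = 4z + (4) = 0 => z = -1
f(1,0,-1) = 1*(1)^2 + 2*(0)^2 + 2*(-1)^2 + -2*(1) + 4*(-1) + 21 = 18
Hessian is diagonal with entries 2, 4, 4 > 0, confirmed minimum.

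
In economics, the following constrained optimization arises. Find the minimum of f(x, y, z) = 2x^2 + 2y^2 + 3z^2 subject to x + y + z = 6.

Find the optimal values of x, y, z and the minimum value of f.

Using Lagrange multipliers on f = 2x^2 + 2y^2 + 3z^2 with constraint x + y + z = 6:
Conditions: 2*2*x = lambda, 2*2*y = lambda, 2*3*z = lambda
So x = lambda/4, y = lambda/4, z = lambda/6
Substituting into constraint: lambda * (2/3) = 6
lambda = 9
x = 9/4, y = 9/4, z = 3/2
Minimum value = 27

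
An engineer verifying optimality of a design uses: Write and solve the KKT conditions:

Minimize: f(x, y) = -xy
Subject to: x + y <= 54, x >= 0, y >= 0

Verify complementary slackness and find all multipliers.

Problem: min -xy s.t. x + y <= 54 (multiplier lambda), x >= 0 (mu_x), y >= 0 (mu_y)
KKT stationarity: -y + lambda - mu_x = 0, -x + lambda - mu_y = 0, with lambda, mu_x, mu_y >= 0
Complementary slackness: lambda*(x + y - 54) = 0, mu_x*x = 0, mu_y*y = 0
If lambda = 0: y = -mu_x <= 0 and x = -mu_y <= 0 force x = y = 0 with f = 0; but x = y = 27 is feasible with f = -729 < 0, so this is not the minimum. Hence lambda > 0 and x + y = 54.
Try x > 0, y > 0 (so mu_x = mu_y = 0): y = lambda, x = lambda => x = y = lambda
x + y = 54 => 2*lambda = 54 => lambda = 27
x* = y* = 27 > 0, consistent with mu_x = mu_y = 0.
(Any feasible point with x = 0 or y = 0 has f = 0 > -729, so the minimum is not on those boundaries.)
min(-xy) = -729 (i.e. max xy = 729)
Multipliers: lambda = 27, mu_x = 0, mu_y = 0
Complementary slackness: lambda*(x + y - 54) = 27*(27 + 27 - 54) = 0, mu_x*x = 0*27 = 0, mu_y*y = 0*27 = 0. Satisfied.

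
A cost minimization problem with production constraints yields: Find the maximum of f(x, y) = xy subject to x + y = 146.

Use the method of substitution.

Substitute y = 146 - x into f(x,y) = xy:
g(x) = x(146 - x) = 146x - x^2
g'(x) = 146 - 2x = 0  =>  x = 73
y = 146 - 73 = 73
Maximum value = 73 * 73 = 5329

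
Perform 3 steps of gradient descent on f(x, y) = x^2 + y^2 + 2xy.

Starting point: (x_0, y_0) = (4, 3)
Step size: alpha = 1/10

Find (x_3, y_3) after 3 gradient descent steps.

f(x,y) = x^2 + y^2 + 2xy
grad_x = 2x + 2y, grad_y = 2y + 2x
Step 1: grad = (14, 14), (13/5, 8/5)
Step 2: grad = (42/5, 42/5), (44/25, 19/25)
Step 3: grad = (126/25, 126/25), (157/125, 32/125)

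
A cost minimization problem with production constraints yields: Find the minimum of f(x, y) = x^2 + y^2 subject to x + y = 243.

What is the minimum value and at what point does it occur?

Substitute y = 243 - x into f(x,y) = x^2 + y^2:
g(x) = x^2 + (243 - x)^2 = 2x^2 - 486x + 59049
g'(x) = 4x - 486 = 0  =>  x = 243/2
y = 243 - 243/2 = 243/2
Minimum value = (243/2)^2 + (243/2)^2 = 59049/2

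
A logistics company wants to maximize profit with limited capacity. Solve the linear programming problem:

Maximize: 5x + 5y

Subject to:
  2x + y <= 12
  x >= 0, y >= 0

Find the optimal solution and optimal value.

The feasible region has vertices at [(0, 0), (6, 0), (0, 12)].
Checking objective 5x + 5y at each vertex:
  (0, 0): 5*0 + 5*0 = 0
  (6, 0): 5*6 + 5*0 = 30
  (0, 12): 5*0 + 5*12 = 60
Maximum is 60 at (0, 12).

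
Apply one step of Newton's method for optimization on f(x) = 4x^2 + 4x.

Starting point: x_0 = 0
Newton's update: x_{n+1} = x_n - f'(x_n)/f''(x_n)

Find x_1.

f(x) = 4x^2 + 4x
f'(x) = 8x + (4), f''(x) = 8
Newton step: x_1 = x_0 - f'(x_0)/f''(x_0)
f'(0) = 4
x_1 = 0 - 4/8 = -1/2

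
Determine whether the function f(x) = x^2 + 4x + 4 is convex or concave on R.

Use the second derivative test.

f(x) = x^2 + 4x + 4
f'(x) = 2x + 4
f''(x) = 2
Since f''(x) = 2 > 0 for all x, f is convex on R.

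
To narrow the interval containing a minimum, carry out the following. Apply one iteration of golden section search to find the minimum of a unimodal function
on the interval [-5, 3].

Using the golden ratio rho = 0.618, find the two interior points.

Golden section search on [-5, 3].
Golden ratio rho = 0.618 (approx).
Interior points:
  x_1 = -5 + (1-0.618)*8 = -1.9440
  x_2 = -5 + 0.618*8 = -0.0560
Compare f(x_1) and f(x_2) to determine which subinterval to keep.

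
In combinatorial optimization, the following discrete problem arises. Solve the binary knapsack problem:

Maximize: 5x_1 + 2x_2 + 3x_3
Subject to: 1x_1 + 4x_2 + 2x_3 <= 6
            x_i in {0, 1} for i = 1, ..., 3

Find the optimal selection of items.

Items: item 1 (v=5, w=1), item 2 (v=2, w=4), item 3 (v=3, w=2)
Capacity: 6
Checking all 8 subsets (w = total weight, v = total value):
  {}: w = 0, v = 0
  {1}: w = 1, v = 5
  {2}: w = 4, v = 2
  {3}: w = 2, v = 3
  {1, 2}: w = 5, v = 7
  {1, 3}: w = 3, v = 8
  {2, 3}: w = 6, v = 5
  {1, 2, 3}: w = 7 > 6, infeasible
Best feasible subset: items [1, 3]
Total weight: 3 <= 6, total value: 8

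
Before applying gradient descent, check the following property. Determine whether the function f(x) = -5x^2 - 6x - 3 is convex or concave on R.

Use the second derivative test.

f(x) = -5x^2 - 6x - 3
f'(x) = -10x - 6
f''(x) = -10
Since f''(x) = -10 < 0 for all x, f is concave on R.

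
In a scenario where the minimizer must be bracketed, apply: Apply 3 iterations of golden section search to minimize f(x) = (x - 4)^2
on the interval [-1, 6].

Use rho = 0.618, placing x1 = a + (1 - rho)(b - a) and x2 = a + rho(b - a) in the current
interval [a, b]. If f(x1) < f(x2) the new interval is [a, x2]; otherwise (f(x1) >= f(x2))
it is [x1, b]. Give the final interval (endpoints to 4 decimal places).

Golden section search for min of f(x) = (x - 4)^2 on [-1, 6].
Each step: x1 = a + (1 - rho)(b - a), x2 = a + rho(b - a); if f(x1) < f(x2) keep [a, x2], otherwise keep [x1, b].
Step 1: [-1.0000, 6.0000], x1=1.6740 (f=5.4103), x2=3.3260 (f=0.4543); f(x1) > f(x2) => keep [1.6740, 6.0000]
Step 2: [1.6740, 6.0000], x1=3.3265 (f=0.4536), x2=4.3475 (f=0.1207); f(x1) > f(x2) => keep [3.3265, 6.0000]
Step 3: [3.3265, 6.0000], x1=4.3478 (f=0.1210), x2=4.9787 (f=0.9579); f(x1) < f(x2) => keep [3.3265, 4.9787]
Final interval: [3.3265, 4.9787]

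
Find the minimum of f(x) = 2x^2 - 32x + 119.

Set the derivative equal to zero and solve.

f(x) = 2x^2 - 32x + 119
f'(x) = 4x + (-32) = 0
x = 32/4 = 8
f(8) = -9
Since f''(x) = 4 > 0, this is a minimum.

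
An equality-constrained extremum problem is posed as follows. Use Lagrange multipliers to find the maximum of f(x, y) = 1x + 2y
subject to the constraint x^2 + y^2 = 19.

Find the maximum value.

Set up Lagrange conditions: grad f = lambda * grad g
  1 = 2*lambda*x
  2 = 2*lambda*y
From these: x/y = 1/2, so x = 1t, y = 2t for some t.
Substitute into constraint: (1t)^2 + (2t)^2 = 19
  t^2 * 5 = 19
  t = sqrt(19/5)
Maximum = 1*x + 2*y = (1^2 + 2^2)*t = 5 * sqrt(19/5) = sqrt(95)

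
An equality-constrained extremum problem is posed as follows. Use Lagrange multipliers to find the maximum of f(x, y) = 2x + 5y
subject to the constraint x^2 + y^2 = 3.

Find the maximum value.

Set up Lagrange conditions: grad f = lambda * grad g
  2 = 2*lambda*x
  5 = 2*lambda*y
From these: x/y = 2/5, so x = 2t, y = 5t for some t.
Substitute into constraint: (2t)^2 + (5t)^2 = 3
  t^2 * 29 = 3
  t = sqrt(3/29)
Maximum = 2*x + 5*y = (2^2 + 5^2)*t = 29 * sqrt(3/29) = sqrt(87)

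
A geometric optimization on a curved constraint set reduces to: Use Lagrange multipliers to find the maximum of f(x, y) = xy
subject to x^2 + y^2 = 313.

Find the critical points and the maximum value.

Lagrange conditions: y = 2*lambda*x and x = 2*lambda*y
If x = 0 then y = 0, violating the constraint, so x, y != 0.
Dividing: y/x = x/y => x^2 = y^2 => y = x or y = -x
Constraint: 2x^2 = 313 => x^2 = 313/2 => x = +/-sqrt(313/2)
Critical points: (sqrt(313/2), sqrt(313/2)), (-sqrt(313/2), -sqrt(313/2)), (sqrt(313/2), -sqrt(313/2)), (-sqrt(313/2), sqrt(313/2))
  y = x:  xy = x^2 = 313/2  at (sqrt(313/2), sqrt(313/2)) and (-sqrt(313/2), -sqrt(313/2))
  y = -x: xy = -x^2 = -313/2 at (sqrt(313/2), -sqrt(313/2)) and (-sqrt(313/2), sqrt(313/2))
Maximum xy = 313/2 at (sqrt(313/2), sqrt(313/2)) and (-sqrt(313/2), -sqrt(313/2))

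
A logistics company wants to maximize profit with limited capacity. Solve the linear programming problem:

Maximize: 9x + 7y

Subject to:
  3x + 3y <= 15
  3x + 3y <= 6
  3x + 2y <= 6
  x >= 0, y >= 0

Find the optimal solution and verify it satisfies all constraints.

Feasible vertices: (0, 0), (0, 2), (2, 0)
Objective 9x + 7y at each vertex:
  (0, 0): 0
  (0, 2): 14
  (2, 0): 18
Maximum is 18 at (2, 0).
Verify constraints at (x, y) = (2, 0):
  3*2 + 3*0 = 6 <= 15
  3*2 + 3*0 = 6 <= 6 (active)
  3*2 + 2*0 = 6 <= 6 (active)
  x = 2 >= 0, y = 0 >= 0. All constraints satisfied.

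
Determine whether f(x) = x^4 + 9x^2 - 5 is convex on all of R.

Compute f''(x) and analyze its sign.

f(x) = x^4 + 9x^2 - 5
f'(x) = 4x^3 + 18x
f''(x) = 12x^2 + 18
f''(x) = 12x^2 + 18 >= 18 > 0 for all x
Therefore, f is convex on R.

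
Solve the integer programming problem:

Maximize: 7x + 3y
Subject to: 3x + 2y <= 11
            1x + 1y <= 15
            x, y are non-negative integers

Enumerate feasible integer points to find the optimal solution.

Constraint 1: 3x + 2y <= 11
Constraint 2: 1x + 1y <= 15
Feasible x range (need y >= 0): 0 <= x <= min(11/3, 15/1) => x in {0, ..., 3}.
Enumerate feasible integer points row by row (the coefficient of y is 3 > 0, so for each x the largest feasible y gives the best value):
  x = 0: y <= min((11 - 3*0)/2, (15 - 1*0)/1) => y in {0, ..., 5}; best 7*0 + 3*5 = 15
  x = 1: y <= min((11 - 3*1)/2, (15 - 1*1)/1) => y in {0, ..., 4}; best 7*1 + 3*4 = 19
  x = 2: y <= min((11 - 3*2)/2, (15 - 1*2)/1) => y in {0, ..., 2}; best 7*2 + 3*2 = 20
  x = 3: y <= min((11 - 3*3)/2, (15 - 1*3)/1) => y in {0, ..., 1}; best 7*3 + 3*1 = 24
The maximum 7x + 3y = 24 is achieved at x = 3, y = 1.
Check: 3*3 + 2*1 = 11 <= 11 and 1*3 + 1*1 = 4 <= 15.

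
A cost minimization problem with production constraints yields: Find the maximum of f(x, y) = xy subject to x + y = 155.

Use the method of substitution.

Substitute y = 155 - x into f(x,y) = xy:
g(x) = x(155 - x) = 155x - x^2
g'(x) = 155 - 2x = 0  =>  x = 155/2
y = 155 - 155/2 = 155/2
Maximum value = (155/2) * (155/2) = 24025/4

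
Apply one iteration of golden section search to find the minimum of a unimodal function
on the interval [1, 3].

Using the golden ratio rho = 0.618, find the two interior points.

Golden section search on [1, 3].
Golden ratio rho = 0.618 (approx).
Interior points:
  x_1 = 1 + (1-0.618)*2 = 1.7640
  x_2 = 1 + 0.618*2 = 2.2360
Compare f(x_1) and f(x_2) to determine which subinterval to keep.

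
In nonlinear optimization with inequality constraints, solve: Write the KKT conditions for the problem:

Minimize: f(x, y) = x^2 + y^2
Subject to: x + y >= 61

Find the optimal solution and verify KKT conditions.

KKT conditions for min x^2 + y^2 s.t. x + y >= 61:
Stationarity: 2x = mu, 2y = mu
So x = y = mu/2.
Complementary slackness: mu*(x + y - 61) = 0
Primal feasibility: x + y >= 61; dual feasibility: mu >= 0
If mu = 0 then x = y = 0, but 0 + 0 < 61 is infeasible, so the constraint is active.
Constraint active: x + y = 2*(mu/2) = 61 => mu = 61
x = y = 61/2, f = 3721/2
Verify: stationarity 2*(61/2) = 61 = mu; primal 61/2 + 61/2 = 61 >= 61; dual mu = 61 >= 0; complementary slackness 61*(61 - 61) = 0. All KKT conditions hold.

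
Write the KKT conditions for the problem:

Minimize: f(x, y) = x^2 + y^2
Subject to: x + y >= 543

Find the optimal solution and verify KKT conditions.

KKT conditions for min x^2 + y^2 s.t. x + y >= 543:
Stationarity: 2x = mu, 2y = mu
So x = y = mu/2.
Complementary slackness: mu*(x + y - 543) = 0
Primal feasibility: x + y >= 543; dual feasibility: mu >= 0
If mu = 0 then x = y = 0, but 0 + 0 < 543 is infeasible, so the constraint is active.
Constraint active: x + y = 2*(mu/2) = 543 => mu = 543
x = y = 543/2, f = 294849/2
Verify: stationarity 2*(543/2) = 543 = mu; primal 543/2 + 543/2 = 543 >= 543; dual mu = 543 >= 0; complementary slackness 543*(543 - 543) = 0. All KKT conditions hold.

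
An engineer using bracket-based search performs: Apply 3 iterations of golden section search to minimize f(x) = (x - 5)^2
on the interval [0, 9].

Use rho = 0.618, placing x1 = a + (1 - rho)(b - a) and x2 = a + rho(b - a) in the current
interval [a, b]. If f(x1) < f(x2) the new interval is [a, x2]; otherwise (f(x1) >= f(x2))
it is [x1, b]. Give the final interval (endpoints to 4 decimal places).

Golden section search for min of f(x) = (x - 5)^2 on [0, 9].
Each step: x1 = a + (1 - rho)(b - a), x2 = a + rho(b - a); if f(x1) < f(x2) keep [a, x2], otherwise keep [x1, b].
Step 1: [0.0000, 9.0000], x1=3.4380 (f=2.4398), x2=5.5620 (f=0.3158); f(x1) > f(x2) => keep [3.4380, 9.0000]
Step 2: [3.4380, 9.0000], x1=5.5627 (f=0.3166), x2=6.8753 (f=3.5168); f(x1) < f(x2) => keep [3.4380, 6.8753]
Step 3: [3.4380, 6.8753], x1=4.7511 (f=0.0620), x2=5.5623 (f=0.3161); f(x1) < f(x2) => keep [3.4380, 5.5623]
Final interval: [3.4380, 5.5623]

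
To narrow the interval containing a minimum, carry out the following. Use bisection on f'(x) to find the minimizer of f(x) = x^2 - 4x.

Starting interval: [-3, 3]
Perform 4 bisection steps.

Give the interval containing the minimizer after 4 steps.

Finding critical point of f(x) = x^2 - 4x using bisection on f'(x) = 2x + -4.
f'(x) = 0 when x = 2.
Starting interval: [-3, 3]
Step 1: mid = 0, f'(mid) = -4, new interval = [0, 3]
Step 2: mid = 3/2, f'(mid) = -1, new interval = [3/2, 3]
Step 3: mid = 9/4, f'(mid) = 1/2, new interval = [3/2, 9/4]
Step 4: mid = 15/8, f'(mid) = -1/4, new interval = [15/8, 9/4]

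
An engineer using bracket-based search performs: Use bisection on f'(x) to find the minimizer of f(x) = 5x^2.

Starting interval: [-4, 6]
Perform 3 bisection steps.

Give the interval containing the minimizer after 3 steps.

Finding critical point of f(x) = 5x^2 using bisection on f'(x) = 10x + 0.
f'(x) = 0 when x = 0.
Starting interval: [-4, 6]
Step 1: mid = 1, f'(mid) = 10, new interval = [-4, 1]
Step 2: mid = -3/2, f'(mid) = -15, new interval = [-3/2, 1]
Step 3: mid = -1/4, f'(mid) = -5/2, new interval = [-1/4, 1]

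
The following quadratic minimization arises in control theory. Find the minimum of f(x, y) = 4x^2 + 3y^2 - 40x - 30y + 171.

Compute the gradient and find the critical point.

f(x,y) = 4x^2 + 3y^2 - 40x - 30y + 171
df/dx = 8x + (-40) = 0  =>  x = 5
df/dy = 6y + (-30) = 0  =>  y = 5
f(5, 5) = 4*(5)^2 + 3*(5)^2 + -40*(5) + -30*(5) + 171 = -4
Hessian is diagonal with entries 8, 6 > 0, so this is a minimum.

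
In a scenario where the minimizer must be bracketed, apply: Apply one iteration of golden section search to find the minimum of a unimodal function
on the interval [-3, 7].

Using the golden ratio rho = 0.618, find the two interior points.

Golden section search on [-3, 7].
Golden ratio rho = 0.618 (approx).
Interior points:
  x_1 = -3 + (1-0.618)*10 = 0.8200
  x_2 = -3 + 0.618*10 = 3.1800
Compare f(x_1) and f(x_2) to determine which subinterval to keep.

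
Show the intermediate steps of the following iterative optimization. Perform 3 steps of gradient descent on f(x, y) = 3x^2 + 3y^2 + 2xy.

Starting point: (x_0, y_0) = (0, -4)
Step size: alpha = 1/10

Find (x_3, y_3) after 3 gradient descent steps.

f(x,y) = 3x^2 + 3y^2 + 2xy
grad_x = 6x + 2y, grad_y = 6y + 2x
Step 1: grad = (-8, -24), (4/5, -8/5)
Step 2: grad = (8/5, -8), (16/25, -4/5)
Step 3: grad = (56/25, -88/25), (52/125, -56/125)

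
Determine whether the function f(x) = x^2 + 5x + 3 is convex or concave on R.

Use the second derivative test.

f(x) = x^2 + 5x + 3
f'(x) = 2x + 5
f''(x) = 2
Since f''(x) = 2 > 0 for all x, f is convex on R.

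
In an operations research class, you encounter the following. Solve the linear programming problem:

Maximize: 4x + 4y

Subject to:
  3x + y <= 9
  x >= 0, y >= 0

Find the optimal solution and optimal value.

The feasible region has vertices at [(0, 0), (3, 0), (0, 9)].
Checking objective 4x + 4y at each vertex:
  (0, 0): 4*0 + 4*0 = 0
  (3, 0): 4*3 + 4*0 = 12
  (0, 9): 4*0 + 4*9 = 36
Maximum is 36 at (0, 9).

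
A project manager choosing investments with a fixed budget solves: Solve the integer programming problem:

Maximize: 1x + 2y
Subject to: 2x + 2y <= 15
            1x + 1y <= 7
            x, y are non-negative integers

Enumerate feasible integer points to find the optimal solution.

Constraint 1: 2x + 2y <= 15
Constraint 2: 1x + 1y <= 7
Feasible x range (need y >= 0): 0 <= x <= min(15/2, 7/1) => x in {0, ..., 7}.
Enumerate feasible integer points row by row (the coefficient of y is 2 > 0, so for each x the largest feasible y gives the best value):
  x = 0: y <= min((15 - 2*0)/2, (7 - 1*0)/1) => y in {0, ..., 7}; best 1*0 + 2*7 = 14
  x = 1: y <= min((15 - 2*1)/2, (7 - 1*1)/1) => y in {0, ..., 6}; best 1*1 + 2*6 = 13
  x = 2: y <= min((15 - 2*2)/2, (7 - 1*2)/1) => y in {0, ..., 5}; best 1*2 + 2*5 = 12
  x = 3: y <= min((15 - 2*3)/2, (7 - 1*3)/1) => y in {0, ..., 4}; best 1*3 + 2*4 = 11
  x = 4: y <= min((15 - 2*4)/2, (7 - 1*4)/1) => y in {0, ..., 3}; best 1*4 + 2*3 = 10
  x = 5: y <= min((15 - 2*5)/2, (7 - 1*5)/1) => y in {0, ..., 2}; best 1*5 + 2*2 = 9
  x = 6: y <= min((15 - 2*6)/2, (7 - 1*6)/1) => y in {0, ..., 1}; best 1*6 + 2*1 = 8
  x = 7: y <= min((15 - 2*7)/2, (7 - 1*7)/1) => y in {0}; best 1*7 + 2*0 = 7
The maximum 1x + 2y = 14 is achieved at x = 0, y = 7.
Check: 2*0 + 2*7 = 14 <= 15 and 1*0 + 1*7 = 7 <= 7.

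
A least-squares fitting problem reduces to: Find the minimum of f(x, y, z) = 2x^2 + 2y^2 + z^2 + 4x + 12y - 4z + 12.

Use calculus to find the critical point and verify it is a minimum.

f(x,y,z) = 2x^2 + 2y^2 + z^2 + 4x + 12y - 4z + 12
df/dx = 4x + (4) = 0 => x = -1
df/dy = 4y + (12) = 0 => y = -3
df/dz = 2z + (-4) = 0 => z = 2
f(-1,-3,2) = 2*(-1)^2 + 2*(-3)^2 + 1*(2)^2 + 4*(-1) + 12*(-3) + -4*(2) + 12 = -12
Hessian is diagonal with entries 4, 4, 2 > 0, confirmed minimum.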